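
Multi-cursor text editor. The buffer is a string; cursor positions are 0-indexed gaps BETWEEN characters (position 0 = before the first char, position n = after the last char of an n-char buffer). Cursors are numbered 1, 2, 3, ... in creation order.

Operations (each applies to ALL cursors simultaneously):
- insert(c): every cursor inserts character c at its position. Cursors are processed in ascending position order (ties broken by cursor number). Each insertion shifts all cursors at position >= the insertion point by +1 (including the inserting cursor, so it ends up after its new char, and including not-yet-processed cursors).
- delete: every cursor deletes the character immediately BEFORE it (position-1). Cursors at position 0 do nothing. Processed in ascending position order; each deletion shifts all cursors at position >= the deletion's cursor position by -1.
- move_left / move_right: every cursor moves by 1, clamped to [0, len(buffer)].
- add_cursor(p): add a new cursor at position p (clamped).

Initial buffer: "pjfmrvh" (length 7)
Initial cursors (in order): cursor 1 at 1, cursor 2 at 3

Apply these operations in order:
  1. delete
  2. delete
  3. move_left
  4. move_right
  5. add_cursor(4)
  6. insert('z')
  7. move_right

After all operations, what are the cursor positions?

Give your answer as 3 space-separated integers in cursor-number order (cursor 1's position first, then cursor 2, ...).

Answer: 4 4 7

Derivation:
After op 1 (delete): buffer="jmrvh" (len 5), cursors c1@0 c2@1, authorship .....
After op 2 (delete): buffer="mrvh" (len 4), cursors c1@0 c2@0, authorship ....
After op 3 (move_left): buffer="mrvh" (len 4), cursors c1@0 c2@0, authorship ....
After op 4 (move_right): buffer="mrvh" (len 4), cursors c1@1 c2@1, authorship ....
After op 5 (add_cursor(4)): buffer="mrvh" (len 4), cursors c1@1 c2@1 c3@4, authorship ....
After op 6 (insert('z')): buffer="mzzrvhz" (len 7), cursors c1@3 c2@3 c3@7, authorship .12...3
After op 7 (move_right): buffer="mzzrvhz" (len 7), cursors c1@4 c2@4 c3@7, authorship .12...3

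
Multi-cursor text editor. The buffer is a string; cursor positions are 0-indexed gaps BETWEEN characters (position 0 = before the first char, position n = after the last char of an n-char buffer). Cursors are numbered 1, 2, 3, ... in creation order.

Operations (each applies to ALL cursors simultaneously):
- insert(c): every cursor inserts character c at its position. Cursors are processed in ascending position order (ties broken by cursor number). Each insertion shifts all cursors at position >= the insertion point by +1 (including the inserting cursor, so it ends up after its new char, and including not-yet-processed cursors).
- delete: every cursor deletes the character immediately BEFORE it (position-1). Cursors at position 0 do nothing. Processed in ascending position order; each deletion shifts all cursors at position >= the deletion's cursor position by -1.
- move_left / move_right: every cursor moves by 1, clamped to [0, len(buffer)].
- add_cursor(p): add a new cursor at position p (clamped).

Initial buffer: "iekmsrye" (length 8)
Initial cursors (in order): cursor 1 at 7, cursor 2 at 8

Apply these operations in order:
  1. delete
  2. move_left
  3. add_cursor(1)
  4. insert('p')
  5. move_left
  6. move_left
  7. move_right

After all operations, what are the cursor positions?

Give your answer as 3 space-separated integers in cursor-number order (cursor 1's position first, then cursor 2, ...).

Answer: 7 7 1

Derivation:
After op 1 (delete): buffer="iekmsr" (len 6), cursors c1@6 c2@6, authorship ......
After op 2 (move_left): buffer="iekmsr" (len 6), cursors c1@5 c2@5, authorship ......
After op 3 (add_cursor(1)): buffer="iekmsr" (len 6), cursors c3@1 c1@5 c2@5, authorship ......
After op 4 (insert('p')): buffer="ipekmsppr" (len 9), cursors c3@2 c1@8 c2@8, authorship .3....12.
After op 5 (move_left): buffer="ipekmsppr" (len 9), cursors c3@1 c1@7 c2@7, authorship .3....12.
After op 6 (move_left): buffer="ipekmsppr" (len 9), cursors c3@0 c1@6 c2@6, authorship .3....12.
After op 7 (move_right): buffer="ipekmsppr" (len 9), cursors c3@1 c1@7 c2@7, authorship .3....12.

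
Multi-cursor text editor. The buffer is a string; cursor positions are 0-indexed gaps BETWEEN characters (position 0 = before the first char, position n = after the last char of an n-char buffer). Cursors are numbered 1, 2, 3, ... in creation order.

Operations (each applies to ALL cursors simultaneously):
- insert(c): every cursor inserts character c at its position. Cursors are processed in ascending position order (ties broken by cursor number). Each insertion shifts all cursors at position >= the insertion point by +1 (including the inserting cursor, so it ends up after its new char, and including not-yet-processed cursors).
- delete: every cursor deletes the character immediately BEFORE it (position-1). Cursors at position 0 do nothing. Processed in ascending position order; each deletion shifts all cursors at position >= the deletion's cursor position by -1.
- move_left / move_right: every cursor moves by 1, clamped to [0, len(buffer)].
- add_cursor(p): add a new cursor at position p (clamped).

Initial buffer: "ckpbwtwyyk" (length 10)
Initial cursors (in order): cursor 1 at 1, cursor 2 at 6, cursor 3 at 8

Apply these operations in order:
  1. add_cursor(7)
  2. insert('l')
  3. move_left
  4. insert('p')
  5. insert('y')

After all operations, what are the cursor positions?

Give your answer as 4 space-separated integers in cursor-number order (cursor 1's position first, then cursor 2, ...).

Answer: 3 11 19 15

Derivation:
After op 1 (add_cursor(7)): buffer="ckpbwtwyyk" (len 10), cursors c1@1 c2@6 c4@7 c3@8, authorship ..........
After op 2 (insert('l')): buffer="clkpbwtlwlylyk" (len 14), cursors c1@2 c2@8 c4@10 c3@12, authorship .1.....2.4.3..
After op 3 (move_left): buffer="clkpbwtlwlylyk" (len 14), cursors c1@1 c2@7 c4@9 c3@11, authorship .1.....2.4.3..
After op 4 (insert('p')): buffer="cplkpbwtplwplyplyk" (len 18), cursors c1@2 c2@9 c4@12 c3@15, authorship .11.....22.44.33..
After op 5 (insert('y')): buffer="cpylkpbwtpylwpylypylyk" (len 22), cursors c1@3 c2@11 c4@15 c3@19, authorship .111.....222.444.333..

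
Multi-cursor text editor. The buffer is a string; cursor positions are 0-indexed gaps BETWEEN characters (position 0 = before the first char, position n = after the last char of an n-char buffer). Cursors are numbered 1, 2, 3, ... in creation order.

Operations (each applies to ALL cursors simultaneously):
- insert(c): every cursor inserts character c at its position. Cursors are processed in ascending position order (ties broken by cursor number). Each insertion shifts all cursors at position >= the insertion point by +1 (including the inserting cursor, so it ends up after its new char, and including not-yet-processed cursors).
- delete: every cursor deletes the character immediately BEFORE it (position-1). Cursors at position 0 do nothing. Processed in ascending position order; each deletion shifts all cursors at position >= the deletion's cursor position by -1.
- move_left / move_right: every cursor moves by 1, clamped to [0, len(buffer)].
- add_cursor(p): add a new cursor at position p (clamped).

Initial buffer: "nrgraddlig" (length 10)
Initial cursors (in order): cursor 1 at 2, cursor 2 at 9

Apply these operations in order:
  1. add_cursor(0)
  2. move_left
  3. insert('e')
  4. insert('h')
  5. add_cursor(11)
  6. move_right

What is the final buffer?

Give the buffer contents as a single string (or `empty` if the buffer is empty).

Answer: ehnehrgraddlehig

Derivation:
After op 1 (add_cursor(0)): buffer="nrgraddlig" (len 10), cursors c3@0 c1@2 c2@9, authorship ..........
After op 2 (move_left): buffer="nrgraddlig" (len 10), cursors c3@0 c1@1 c2@8, authorship ..........
After op 3 (insert('e')): buffer="energraddleig" (len 13), cursors c3@1 c1@3 c2@11, authorship 3.1.......2..
After op 4 (insert('h')): buffer="ehnehrgraddlehig" (len 16), cursors c3@2 c1@5 c2@14, authorship 33.11.......22..
After op 5 (add_cursor(11)): buffer="ehnehrgraddlehig" (len 16), cursors c3@2 c1@5 c4@11 c2@14, authorship 33.11.......22..
After op 6 (move_right): buffer="ehnehrgraddlehig" (len 16), cursors c3@3 c1@6 c4@12 c2@15, authorship 33.11.......22..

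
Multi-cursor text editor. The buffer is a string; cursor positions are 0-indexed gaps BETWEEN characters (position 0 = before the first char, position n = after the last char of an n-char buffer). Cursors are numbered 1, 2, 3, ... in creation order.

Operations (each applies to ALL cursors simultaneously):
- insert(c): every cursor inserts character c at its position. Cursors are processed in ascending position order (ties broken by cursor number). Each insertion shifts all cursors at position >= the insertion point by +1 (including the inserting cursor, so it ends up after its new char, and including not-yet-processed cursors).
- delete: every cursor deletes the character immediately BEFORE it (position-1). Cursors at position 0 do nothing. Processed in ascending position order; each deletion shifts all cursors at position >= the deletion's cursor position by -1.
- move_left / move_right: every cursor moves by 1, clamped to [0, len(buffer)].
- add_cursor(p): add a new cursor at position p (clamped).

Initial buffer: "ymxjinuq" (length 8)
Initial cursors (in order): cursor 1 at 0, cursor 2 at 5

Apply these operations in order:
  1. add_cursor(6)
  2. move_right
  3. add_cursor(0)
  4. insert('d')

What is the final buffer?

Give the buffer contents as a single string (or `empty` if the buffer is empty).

Answer: dydmxjindudq

Derivation:
After op 1 (add_cursor(6)): buffer="ymxjinuq" (len 8), cursors c1@0 c2@5 c3@6, authorship ........
After op 2 (move_right): buffer="ymxjinuq" (len 8), cursors c1@1 c2@6 c3@7, authorship ........
After op 3 (add_cursor(0)): buffer="ymxjinuq" (len 8), cursors c4@0 c1@1 c2@6 c3@7, authorship ........
After op 4 (insert('d')): buffer="dydmxjindudq" (len 12), cursors c4@1 c1@3 c2@9 c3@11, authorship 4.1.....2.3.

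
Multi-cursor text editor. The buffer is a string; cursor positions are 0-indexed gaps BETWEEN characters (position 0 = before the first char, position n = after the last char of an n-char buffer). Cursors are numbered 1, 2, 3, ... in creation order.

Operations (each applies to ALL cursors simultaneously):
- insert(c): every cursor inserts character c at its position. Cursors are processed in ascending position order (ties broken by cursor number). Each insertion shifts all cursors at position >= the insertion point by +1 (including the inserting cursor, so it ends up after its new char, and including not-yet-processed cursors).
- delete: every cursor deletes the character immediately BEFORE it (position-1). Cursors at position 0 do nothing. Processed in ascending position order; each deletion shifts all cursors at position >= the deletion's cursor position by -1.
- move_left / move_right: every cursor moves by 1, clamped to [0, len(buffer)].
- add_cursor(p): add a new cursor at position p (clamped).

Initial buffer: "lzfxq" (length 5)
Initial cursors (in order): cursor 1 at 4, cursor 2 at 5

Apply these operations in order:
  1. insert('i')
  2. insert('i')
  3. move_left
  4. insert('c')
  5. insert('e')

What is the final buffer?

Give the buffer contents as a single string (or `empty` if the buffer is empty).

After op 1 (insert('i')): buffer="lzfxiqi" (len 7), cursors c1@5 c2@7, authorship ....1.2
After op 2 (insert('i')): buffer="lzfxiiqii" (len 9), cursors c1@6 c2@9, authorship ....11.22
After op 3 (move_left): buffer="lzfxiiqii" (len 9), cursors c1@5 c2@8, authorship ....11.22
After op 4 (insert('c')): buffer="lzfxiciqici" (len 11), cursors c1@6 c2@10, authorship ....111.222
After op 5 (insert('e')): buffer="lzfxiceiqicei" (len 13), cursors c1@7 c2@12, authorship ....1111.2222

Answer: lzfxiceiqicei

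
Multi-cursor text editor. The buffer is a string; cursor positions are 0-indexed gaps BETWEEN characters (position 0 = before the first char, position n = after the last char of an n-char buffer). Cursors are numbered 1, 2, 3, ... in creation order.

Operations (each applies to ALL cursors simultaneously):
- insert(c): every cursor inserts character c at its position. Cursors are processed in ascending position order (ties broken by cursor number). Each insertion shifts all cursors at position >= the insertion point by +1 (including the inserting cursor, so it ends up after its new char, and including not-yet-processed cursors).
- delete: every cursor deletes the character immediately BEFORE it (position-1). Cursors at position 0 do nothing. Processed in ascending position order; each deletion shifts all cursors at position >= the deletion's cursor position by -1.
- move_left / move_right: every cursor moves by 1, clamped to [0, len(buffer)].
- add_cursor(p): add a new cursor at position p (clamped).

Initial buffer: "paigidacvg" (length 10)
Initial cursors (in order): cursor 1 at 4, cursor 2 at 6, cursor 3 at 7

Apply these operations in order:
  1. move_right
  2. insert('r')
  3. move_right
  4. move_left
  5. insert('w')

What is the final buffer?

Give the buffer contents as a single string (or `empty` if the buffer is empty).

After op 1 (move_right): buffer="paigidacvg" (len 10), cursors c1@5 c2@7 c3@8, authorship ..........
After op 2 (insert('r')): buffer="paigirdarcrvg" (len 13), cursors c1@6 c2@9 c3@11, authorship .....1..2.3..
After op 3 (move_right): buffer="paigirdarcrvg" (len 13), cursors c1@7 c2@10 c3@12, authorship .....1..2.3..
After op 4 (move_left): buffer="paigirdarcrvg" (len 13), cursors c1@6 c2@9 c3@11, authorship .....1..2.3..
After op 5 (insert('w')): buffer="paigirwdarwcrwvg" (len 16), cursors c1@7 c2@11 c3@14, authorship .....11..22.33..

Answer: paigirwdarwcrwvg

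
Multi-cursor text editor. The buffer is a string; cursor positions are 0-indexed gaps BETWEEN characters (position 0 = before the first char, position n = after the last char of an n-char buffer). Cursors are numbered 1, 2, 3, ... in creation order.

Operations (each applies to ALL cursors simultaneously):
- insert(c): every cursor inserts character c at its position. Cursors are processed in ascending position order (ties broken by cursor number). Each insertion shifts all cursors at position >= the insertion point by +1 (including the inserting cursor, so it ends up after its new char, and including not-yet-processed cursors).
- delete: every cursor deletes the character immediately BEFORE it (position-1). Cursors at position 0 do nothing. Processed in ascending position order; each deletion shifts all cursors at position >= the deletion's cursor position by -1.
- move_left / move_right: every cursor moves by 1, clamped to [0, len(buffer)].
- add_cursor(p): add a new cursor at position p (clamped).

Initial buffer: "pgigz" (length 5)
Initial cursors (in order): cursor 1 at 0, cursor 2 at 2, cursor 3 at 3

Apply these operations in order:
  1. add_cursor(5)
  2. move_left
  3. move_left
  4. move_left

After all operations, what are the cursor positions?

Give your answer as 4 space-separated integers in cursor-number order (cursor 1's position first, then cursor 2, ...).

Answer: 0 0 0 2

Derivation:
After op 1 (add_cursor(5)): buffer="pgigz" (len 5), cursors c1@0 c2@2 c3@3 c4@5, authorship .....
After op 2 (move_left): buffer="pgigz" (len 5), cursors c1@0 c2@1 c3@2 c4@4, authorship .....
After op 3 (move_left): buffer="pgigz" (len 5), cursors c1@0 c2@0 c3@1 c4@3, authorship .....
After op 4 (move_left): buffer="pgigz" (len 5), cursors c1@0 c2@0 c3@0 c4@2, authorship .....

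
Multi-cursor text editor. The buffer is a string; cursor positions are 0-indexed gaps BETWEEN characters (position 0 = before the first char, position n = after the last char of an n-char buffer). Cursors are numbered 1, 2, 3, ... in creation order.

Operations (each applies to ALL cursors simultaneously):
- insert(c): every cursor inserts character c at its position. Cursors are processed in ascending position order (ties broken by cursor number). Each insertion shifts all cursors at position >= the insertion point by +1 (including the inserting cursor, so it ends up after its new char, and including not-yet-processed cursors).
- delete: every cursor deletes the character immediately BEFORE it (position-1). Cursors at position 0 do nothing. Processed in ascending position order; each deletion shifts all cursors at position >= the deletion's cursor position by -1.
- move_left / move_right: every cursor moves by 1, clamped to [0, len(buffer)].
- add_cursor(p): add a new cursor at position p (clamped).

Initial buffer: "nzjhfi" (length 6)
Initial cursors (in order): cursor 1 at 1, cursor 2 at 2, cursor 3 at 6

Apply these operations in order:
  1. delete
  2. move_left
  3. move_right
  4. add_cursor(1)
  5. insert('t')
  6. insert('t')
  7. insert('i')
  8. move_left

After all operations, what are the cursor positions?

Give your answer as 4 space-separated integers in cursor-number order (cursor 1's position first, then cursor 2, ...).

After op 1 (delete): buffer="jhf" (len 3), cursors c1@0 c2@0 c3@3, authorship ...
After op 2 (move_left): buffer="jhf" (len 3), cursors c1@0 c2@0 c3@2, authorship ...
After op 3 (move_right): buffer="jhf" (len 3), cursors c1@1 c2@1 c3@3, authorship ...
After op 4 (add_cursor(1)): buffer="jhf" (len 3), cursors c1@1 c2@1 c4@1 c3@3, authorship ...
After op 5 (insert('t')): buffer="jttthft" (len 7), cursors c1@4 c2@4 c4@4 c3@7, authorship .124..3
After op 6 (insert('t')): buffer="jtttttthftt" (len 11), cursors c1@7 c2@7 c4@7 c3@11, authorship .124124..33
After op 7 (insert('i')): buffer="jttttttiiihftti" (len 15), cursors c1@10 c2@10 c4@10 c3@15, authorship .124124124..333
After op 8 (move_left): buffer="jttttttiiihftti" (len 15), cursors c1@9 c2@9 c4@9 c3@14, authorship .124124124..333

Answer: 9 9 14 9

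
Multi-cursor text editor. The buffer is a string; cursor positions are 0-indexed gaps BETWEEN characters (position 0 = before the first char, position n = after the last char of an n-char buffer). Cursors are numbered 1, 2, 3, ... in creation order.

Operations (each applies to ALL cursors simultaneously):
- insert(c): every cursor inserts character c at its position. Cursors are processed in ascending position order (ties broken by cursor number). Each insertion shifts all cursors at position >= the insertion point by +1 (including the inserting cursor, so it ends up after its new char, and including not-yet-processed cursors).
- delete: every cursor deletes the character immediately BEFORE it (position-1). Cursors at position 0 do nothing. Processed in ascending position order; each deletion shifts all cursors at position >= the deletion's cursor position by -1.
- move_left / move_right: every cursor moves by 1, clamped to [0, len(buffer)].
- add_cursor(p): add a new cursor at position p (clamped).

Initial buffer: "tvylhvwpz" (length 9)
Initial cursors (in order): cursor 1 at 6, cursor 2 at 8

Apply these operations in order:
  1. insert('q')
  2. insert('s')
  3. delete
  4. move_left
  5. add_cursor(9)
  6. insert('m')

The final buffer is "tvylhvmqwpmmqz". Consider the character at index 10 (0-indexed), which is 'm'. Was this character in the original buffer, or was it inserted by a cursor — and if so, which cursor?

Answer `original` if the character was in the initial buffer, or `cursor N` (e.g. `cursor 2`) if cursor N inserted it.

After op 1 (insert('q')): buffer="tvylhvqwpqz" (len 11), cursors c1@7 c2@10, authorship ......1..2.
After op 2 (insert('s')): buffer="tvylhvqswpqsz" (len 13), cursors c1@8 c2@12, authorship ......11..22.
After op 3 (delete): buffer="tvylhvqwpqz" (len 11), cursors c1@7 c2@10, authorship ......1..2.
After op 4 (move_left): buffer="tvylhvqwpqz" (len 11), cursors c1@6 c2@9, authorship ......1..2.
After op 5 (add_cursor(9)): buffer="tvylhvqwpqz" (len 11), cursors c1@6 c2@9 c3@9, authorship ......1..2.
After op 6 (insert('m')): buffer="tvylhvmqwpmmqz" (len 14), cursors c1@7 c2@12 c3@12, authorship ......11..232.
Authorship (.=original, N=cursor N): . . . . . . 1 1 . . 2 3 2 .
Index 10: author = 2

Answer: cursor 2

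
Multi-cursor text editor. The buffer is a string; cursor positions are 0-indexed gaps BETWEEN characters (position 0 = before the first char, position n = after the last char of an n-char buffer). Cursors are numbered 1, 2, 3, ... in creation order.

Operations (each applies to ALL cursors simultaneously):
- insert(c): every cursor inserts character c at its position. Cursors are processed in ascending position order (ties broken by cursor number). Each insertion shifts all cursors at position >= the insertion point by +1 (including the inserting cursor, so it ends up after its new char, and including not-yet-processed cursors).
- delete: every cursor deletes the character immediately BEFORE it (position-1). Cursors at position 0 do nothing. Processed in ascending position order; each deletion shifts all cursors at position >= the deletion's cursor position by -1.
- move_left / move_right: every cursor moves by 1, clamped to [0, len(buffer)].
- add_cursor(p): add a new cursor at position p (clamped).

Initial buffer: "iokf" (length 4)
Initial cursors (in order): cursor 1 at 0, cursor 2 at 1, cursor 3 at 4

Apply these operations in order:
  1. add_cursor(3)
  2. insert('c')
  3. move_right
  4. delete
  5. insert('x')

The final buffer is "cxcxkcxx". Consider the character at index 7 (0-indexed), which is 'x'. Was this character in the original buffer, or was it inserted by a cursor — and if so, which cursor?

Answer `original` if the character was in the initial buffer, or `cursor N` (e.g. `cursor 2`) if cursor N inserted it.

After op 1 (add_cursor(3)): buffer="iokf" (len 4), cursors c1@0 c2@1 c4@3 c3@4, authorship ....
After op 2 (insert('c')): buffer="cicokcfc" (len 8), cursors c1@1 c2@3 c4@6 c3@8, authorship 1.2..4.3
After op 3 (move_right): buffer="cicokcfc" (len 8), cursors c1@2 c2@4 c4@7 c3@8, authorship 1.2..4.3
After op 4 (delete): buffer="cckc" (len 4), cursors c1@1 c2@2 c3@4 c4@4, authorship 12.4
After op 5 (insert('x')): buffer="cxcxkcxx" (len 8), cursors c1@2 c2@4 c3@8 c4@8, authorship 1122.434
Authorship (.=original, N=cursor N): 1 1 2 2 . 4 3 4
Index 7: author = 4

Answer: cursor 4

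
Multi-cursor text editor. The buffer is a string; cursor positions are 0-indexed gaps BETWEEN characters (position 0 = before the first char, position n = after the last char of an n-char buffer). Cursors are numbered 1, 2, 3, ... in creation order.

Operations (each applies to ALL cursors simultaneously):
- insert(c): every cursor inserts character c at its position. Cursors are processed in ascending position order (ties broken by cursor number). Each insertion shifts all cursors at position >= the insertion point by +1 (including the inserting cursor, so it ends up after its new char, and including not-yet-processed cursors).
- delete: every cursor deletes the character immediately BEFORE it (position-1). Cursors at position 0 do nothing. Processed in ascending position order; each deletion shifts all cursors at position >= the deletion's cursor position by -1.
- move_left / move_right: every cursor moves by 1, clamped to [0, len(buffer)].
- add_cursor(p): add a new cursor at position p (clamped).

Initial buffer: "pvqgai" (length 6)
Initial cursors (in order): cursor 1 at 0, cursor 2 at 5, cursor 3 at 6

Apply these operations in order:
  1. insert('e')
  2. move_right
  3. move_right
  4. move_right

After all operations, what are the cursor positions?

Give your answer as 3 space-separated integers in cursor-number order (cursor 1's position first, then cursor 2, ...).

Answer: 4 9 9

Derivation:
After op 1 (insert('e')): buffer="epvqgaeie" (len 9), cursors c1@1 c2@7 c3@9, authorship 1.....2.3
After op 2 (move_right): buffer="epvqgaeie" (len 9), cursors c1@2 c2@8 c3@9, authorship 1.....2.3
After op 3 (move_right): buffer="epvqgaeie" (len 9), cursors c1@3 c2@9 c3@9, authorship 1.....2.3
After op 4 (move_right): buffer="epvqgaeie" (len 9), cursors c1@4 c2@9 c3@9, authorship 1.....2.3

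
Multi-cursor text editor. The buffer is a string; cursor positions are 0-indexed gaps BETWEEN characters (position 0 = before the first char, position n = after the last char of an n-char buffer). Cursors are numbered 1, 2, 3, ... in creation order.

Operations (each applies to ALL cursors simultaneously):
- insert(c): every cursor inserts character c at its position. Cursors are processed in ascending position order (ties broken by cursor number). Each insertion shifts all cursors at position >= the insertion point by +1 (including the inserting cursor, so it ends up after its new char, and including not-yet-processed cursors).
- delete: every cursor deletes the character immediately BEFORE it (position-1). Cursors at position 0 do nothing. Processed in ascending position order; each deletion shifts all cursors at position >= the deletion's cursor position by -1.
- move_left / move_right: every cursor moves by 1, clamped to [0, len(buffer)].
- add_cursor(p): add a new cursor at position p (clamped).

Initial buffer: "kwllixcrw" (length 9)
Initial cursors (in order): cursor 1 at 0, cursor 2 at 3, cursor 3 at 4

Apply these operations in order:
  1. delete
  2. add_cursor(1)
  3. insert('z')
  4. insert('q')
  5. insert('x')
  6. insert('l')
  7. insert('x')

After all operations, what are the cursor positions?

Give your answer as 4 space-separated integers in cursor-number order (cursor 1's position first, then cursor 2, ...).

After op 1 (delete): buffer="kwixcrw" (len 7), cursors c1@0 c2@2 c3@2, authorship .......
After op 2 (add_cursor(1)): buffer="kwixcrw" (len 7), cursors c1@0 c4@1 c2@2 c3@2, authorship .......
After op 3 (insert('z')): buffer="zkzwzzixcrw" (len 11), cursors c1@1 c4@3 c2@6 c3@6, authorship 1.4.23.....
After op 4 (insert('q')): buffer="zqkzqwzzqqixcrw" (len 15), cursors c1@2 c4@5 c2@10 c3@10, authorship 11.44.2323.....
After op 5 (insert('x')): buffer="zqxkzqxwzzqqxxixcrw" (len 19), cursors c1@3 c4@7 c2@14 c3@14, authorship 111.444.232323.....
After op 6 (insert('l')): buffer="zqxlkzqxlwzzqqxxllixcrw" (len 23), cursors c1@4 c4@9 c2@18 c3@18, authorship 1111.4444.23232323.....
After op 7 (insert('x')): buffer="zqxlxkzqxlxwzzqqxxllxxixcrw" (len 27), cursors c1@5 c4@11 c2@22 c3@22, authorship 11111.44444.2323232323.....

Answer: 5 22 22 11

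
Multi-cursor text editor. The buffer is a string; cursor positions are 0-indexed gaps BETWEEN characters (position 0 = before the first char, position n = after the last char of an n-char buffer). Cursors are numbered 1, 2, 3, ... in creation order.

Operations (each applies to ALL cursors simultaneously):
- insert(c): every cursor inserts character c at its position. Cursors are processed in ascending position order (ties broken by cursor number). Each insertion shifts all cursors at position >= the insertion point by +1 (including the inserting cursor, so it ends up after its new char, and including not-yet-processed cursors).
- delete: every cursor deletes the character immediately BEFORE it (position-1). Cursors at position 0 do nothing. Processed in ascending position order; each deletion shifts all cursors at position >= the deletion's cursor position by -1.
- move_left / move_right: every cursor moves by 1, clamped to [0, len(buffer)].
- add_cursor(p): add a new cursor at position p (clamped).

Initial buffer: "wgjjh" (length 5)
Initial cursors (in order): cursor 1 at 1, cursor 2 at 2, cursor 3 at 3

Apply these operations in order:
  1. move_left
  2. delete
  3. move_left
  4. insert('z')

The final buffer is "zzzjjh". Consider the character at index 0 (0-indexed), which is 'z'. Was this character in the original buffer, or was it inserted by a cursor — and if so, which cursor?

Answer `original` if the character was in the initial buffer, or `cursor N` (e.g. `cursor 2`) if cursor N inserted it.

Answer: cursor 1

Derivation:
After op 1 (move_left): buffer="wgjjh" (len 5), cursors c1@0 c2@1 c3@2, authorship .....
After op 2 (delete): buffer="jjh" (len 3), cursors c1@0 c2@0 c3@0, authorship ...
After op 3 (move_left): buffer="jjh" (len 3), cursors c1@0 c2@0 c3@0, authorship ...
After op 4 (insert('z')): buffer="zzzjjh" (len 6), cursors c1@3 c2@3 c3@3, authorship 123...
Authorship (.=original, N=cursor N): 1 2 3 . . .
Index 0: author = 1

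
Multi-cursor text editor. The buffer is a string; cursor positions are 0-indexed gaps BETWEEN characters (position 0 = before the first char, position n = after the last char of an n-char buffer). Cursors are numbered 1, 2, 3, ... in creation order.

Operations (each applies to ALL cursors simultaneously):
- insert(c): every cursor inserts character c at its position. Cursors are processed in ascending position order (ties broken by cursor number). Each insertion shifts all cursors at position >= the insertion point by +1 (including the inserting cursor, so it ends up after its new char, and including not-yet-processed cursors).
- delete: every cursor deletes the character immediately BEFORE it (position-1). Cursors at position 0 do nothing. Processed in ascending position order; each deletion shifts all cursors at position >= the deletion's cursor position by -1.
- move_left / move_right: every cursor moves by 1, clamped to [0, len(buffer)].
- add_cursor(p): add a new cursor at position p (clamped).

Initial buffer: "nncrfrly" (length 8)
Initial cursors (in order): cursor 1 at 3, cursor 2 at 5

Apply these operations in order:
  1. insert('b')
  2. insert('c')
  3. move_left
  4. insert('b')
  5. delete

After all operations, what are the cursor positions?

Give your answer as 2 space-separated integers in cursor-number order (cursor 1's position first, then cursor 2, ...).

After op 1 (insert('b')): buffer="nncbrfbrly" (len 10), cursors c1@4 c2@7, authorship ...1..2...
After op 2 (insert('c')): buffer="nncbcrfbcrly" (len 12), cursors c1@5 c2@9, authorship ...11..22...
After op 3 (move_left): buffer="nncbcrfbcrly" (len 12), cursors c1@4 c2@8, authorship ...11..22...
After op 4 (insert('b')): buffer="nncbbcrfbbcrly" (len 14), cursors c1@5 c2@10, authorship ...111..222...
After op 5 (delete): buffer="nncbcrfbcrly" (len 12), cursors c1@4 c2@8, authorship ...11..22...

Answer: 4 8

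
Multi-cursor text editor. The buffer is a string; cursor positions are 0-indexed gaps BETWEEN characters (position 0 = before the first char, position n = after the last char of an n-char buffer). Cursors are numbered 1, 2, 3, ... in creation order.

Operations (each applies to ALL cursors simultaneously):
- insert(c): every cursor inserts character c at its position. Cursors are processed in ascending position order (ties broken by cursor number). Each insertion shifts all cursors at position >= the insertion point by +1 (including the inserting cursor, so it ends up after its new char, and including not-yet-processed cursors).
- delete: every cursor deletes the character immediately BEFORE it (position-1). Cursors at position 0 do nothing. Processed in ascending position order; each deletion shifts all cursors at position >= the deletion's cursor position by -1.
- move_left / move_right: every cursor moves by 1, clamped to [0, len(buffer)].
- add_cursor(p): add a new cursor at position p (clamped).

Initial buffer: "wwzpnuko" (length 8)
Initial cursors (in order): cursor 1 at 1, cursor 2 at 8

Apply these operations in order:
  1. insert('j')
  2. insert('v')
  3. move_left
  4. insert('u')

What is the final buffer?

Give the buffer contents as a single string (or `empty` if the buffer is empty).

Answer: wjuvwzpnukojuv

Derivation:
After op 1 (insert('j')): buffer="wjwzpnukoj" (len 10), cursors c1@2 c2@10, authorship .1.......2
After op 2 (insert('v')): buffer="wjvwzpnukojv" (len 12), cursors c1@3 c2@12, authorship .11.......22
After op 3 (move_left): buffer="wjvwzpnukojv" (len 12), cursors c1@2 c2@11, authorship .11.......22
After op 4 (insert('u')): buffer="wjuvwzpnukojuv" (len 14), cursors c1@3 c2@13, authorship .111.......222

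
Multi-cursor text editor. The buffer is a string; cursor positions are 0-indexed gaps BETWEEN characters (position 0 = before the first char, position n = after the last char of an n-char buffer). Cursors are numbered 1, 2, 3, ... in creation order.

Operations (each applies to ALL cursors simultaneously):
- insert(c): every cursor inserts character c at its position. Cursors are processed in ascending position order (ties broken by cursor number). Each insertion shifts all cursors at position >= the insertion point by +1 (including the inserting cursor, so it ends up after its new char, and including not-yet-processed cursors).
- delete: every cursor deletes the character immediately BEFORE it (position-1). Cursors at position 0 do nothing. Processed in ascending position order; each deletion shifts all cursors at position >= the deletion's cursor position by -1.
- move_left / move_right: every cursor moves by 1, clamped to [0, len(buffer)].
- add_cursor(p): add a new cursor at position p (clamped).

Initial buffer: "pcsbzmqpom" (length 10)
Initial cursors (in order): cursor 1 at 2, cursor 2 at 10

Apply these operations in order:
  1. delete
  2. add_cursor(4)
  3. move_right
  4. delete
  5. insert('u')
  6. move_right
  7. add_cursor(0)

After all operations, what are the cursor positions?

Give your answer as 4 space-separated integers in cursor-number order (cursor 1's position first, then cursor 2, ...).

Answer: 3 8 6 0

Derivation:
After op 1 (delete): buffer="psbzmqpo" (len 8), cursors c1@1 c2@8, authorship ........
After op 2 (add_cursor(4)): buffer="psbzmqpo" (len 8), cursors c1@1 c3@4 c2@8, authorship ........
After op 3 (move_right): buffer="psbzmqpo" (len 8), cursors c1@2 c3@5 c2@8, authorship ........
After op 4 (delete): buffer="pbzqp" (len 5), cursors c1@1 c3@3 c2@5, authorship .....
After op 5 (insert('u')): buffer="pubzuqpu" (len 8), cursors c1@2 c3@5 c2@8, authorship .1..3..2
After op 6 (move_right): buffer="pubzuqpu" (len 8), cursors c1@3 c3@6 c2@8, authorship .1..3..2
After op 7 (add_cursor(0)): buffer="pubzuqpu" (len 8), cursors c4@0 c1@3 c3@6 c2@8, authorship .1..3..2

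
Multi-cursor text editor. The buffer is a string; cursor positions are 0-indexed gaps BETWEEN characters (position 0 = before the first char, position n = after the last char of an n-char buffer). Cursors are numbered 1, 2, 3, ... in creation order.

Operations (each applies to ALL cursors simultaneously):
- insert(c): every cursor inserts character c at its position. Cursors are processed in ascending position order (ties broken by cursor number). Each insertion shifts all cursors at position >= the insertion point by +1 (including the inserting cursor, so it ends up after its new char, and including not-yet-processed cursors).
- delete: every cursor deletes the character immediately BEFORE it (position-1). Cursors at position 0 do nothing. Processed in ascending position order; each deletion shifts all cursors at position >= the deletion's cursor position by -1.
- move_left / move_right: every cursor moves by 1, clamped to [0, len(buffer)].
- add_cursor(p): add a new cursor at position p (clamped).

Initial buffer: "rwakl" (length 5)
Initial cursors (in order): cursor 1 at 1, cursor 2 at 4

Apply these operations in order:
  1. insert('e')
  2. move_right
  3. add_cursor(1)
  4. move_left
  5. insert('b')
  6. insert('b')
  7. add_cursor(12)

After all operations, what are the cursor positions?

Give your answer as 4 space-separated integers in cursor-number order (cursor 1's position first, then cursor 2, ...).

After op 1 (insert('e')): buffer="rewakel" (len 7), cursors c1@2 c2@6, authorship .1...2.
After op 2 (move_right): buffer="rewakel" (len 7), cursors c1@3 c2@7, authorship .1...2.
After op 3 (add_cursor(1)): buffer="rewakel" (len 7), cursors c3@1 c1@3 c2@7, authorship .1...2.
After op 4 (move_left): buffer="rewakel" (len 7), cursors c3@0 c1@2 c2@6, authorship .1...2.
After op 5 (insert('b')): buffer="brebwakebl" (len 10), cursors c3@1 c1@4 c2@9, authorship 3.11...22.
After op 6 (insert('b')): buffer="bbrebbwakebbl" (len 13), cursors c3@2 c1@6 c2@12, authorship 33.111...222.
After op 7 (add_cursor(12)): buffer="bbrebbwakebbl" (len 13), cursors c3@2 c1@6 c2@12 c4@12, authorship 33.111...222.

Answer: 6 12 2 12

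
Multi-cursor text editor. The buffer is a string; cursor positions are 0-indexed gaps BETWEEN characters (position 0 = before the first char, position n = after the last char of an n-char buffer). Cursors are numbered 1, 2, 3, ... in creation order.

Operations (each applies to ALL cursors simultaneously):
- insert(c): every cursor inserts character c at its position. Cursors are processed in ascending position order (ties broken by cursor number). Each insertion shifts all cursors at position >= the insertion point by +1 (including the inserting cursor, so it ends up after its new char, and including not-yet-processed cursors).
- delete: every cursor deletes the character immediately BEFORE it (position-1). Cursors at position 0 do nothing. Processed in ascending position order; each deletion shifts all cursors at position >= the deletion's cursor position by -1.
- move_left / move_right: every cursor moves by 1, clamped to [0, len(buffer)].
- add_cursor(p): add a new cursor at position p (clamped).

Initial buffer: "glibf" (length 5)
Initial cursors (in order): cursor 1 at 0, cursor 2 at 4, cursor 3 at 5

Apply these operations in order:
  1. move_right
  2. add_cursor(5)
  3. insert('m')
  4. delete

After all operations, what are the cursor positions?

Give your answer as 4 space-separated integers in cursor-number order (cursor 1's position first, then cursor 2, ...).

Answer: 1 5 5 5

Derivation:
After op 1 (move_right): buffer="glibf" (len 5), cursors c1@1 c2@5 c3@5, authorship .....
After op 2 (add_cursor(5)): buffer="glibf" (len 5), cursors c1@1 c2@5 c3@5 c4@5, authorship .....
After op 3 (insert('m')): buffer="gmlibfmmm" (len 9), cursors c1@2 c2@9 c3@9 c4@9, authorship .1....234
After op 4 (delete): buffer="glibf" (len 5), cursors c1@1 c2@5 c3@5 c4@5, authorship .....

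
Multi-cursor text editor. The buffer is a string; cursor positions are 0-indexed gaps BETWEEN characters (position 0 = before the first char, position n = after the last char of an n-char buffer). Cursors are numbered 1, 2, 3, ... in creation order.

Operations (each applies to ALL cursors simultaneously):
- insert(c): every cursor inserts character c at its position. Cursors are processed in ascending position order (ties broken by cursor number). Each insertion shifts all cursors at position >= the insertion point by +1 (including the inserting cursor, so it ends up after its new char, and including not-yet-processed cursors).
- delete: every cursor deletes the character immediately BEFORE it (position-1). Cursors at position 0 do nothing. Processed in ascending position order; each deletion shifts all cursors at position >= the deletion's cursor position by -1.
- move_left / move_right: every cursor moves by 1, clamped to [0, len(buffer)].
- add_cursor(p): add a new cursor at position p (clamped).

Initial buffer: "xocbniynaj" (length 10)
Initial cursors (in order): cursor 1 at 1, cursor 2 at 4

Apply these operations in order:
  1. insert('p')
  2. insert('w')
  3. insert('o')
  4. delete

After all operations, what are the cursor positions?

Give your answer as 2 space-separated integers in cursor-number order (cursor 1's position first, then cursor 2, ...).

After op 1 (insert('p')): buffer="xpocbpniynaj" (len 12), cursors c1@2 c2@6, authorship .1...2......
After op 2 (insert('w')): buffer="xpwocbpwniynaj" (len 14), cursors c1@3 c2@8, authorship .11...22......
After op 3 (insert('o')): buffer="xpwoocbpwoniynaj" (len 16), cursors c1@4 c2@10, authorship .111...222......
After op 4 (delete): buffer="xpwocbpwniynaj" (len 14), cursors c1@3 c2@8, authorship .11...22......

Answer: 3 8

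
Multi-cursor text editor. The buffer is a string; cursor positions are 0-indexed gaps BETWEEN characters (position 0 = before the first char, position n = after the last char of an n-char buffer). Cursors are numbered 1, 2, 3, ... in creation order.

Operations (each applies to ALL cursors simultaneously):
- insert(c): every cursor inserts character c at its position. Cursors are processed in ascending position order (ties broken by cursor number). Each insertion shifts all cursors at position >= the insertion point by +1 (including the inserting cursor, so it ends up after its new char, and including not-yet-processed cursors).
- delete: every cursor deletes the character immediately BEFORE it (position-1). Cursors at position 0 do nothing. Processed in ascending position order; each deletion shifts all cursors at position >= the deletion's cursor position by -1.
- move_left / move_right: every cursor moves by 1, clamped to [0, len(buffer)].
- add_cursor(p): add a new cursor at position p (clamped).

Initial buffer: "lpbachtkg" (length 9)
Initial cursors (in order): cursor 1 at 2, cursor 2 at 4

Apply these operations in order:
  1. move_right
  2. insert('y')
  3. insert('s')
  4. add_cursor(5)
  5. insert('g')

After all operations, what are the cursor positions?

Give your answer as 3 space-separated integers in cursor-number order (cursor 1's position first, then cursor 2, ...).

Answer: 7 12 7

Derivation:
After op 1 (move_right): buffer="lpbachtkg" (len 9), cursors c1@3 c2@5, authorship .........
After op 2 (insert('y')): buffer="lpbyacyhtkg" (len 11), cursors c1@4 c2@7, authorship ...1..2....
After op 3 (insert('s')): buffer="lpbysacyshtkg" (len 13), cursors c1@5 c2@9, authorship ...11..22....
After op 4 (add_cursor(5)): buffer="lpbysacyshtkg" (len 13), cursors c1@5 c3@5 c2@9, authorship ...11..22....
After op 5 (insert('g')): buffer="lpbysggacysghtkg" (len 16), cursors c1@7 c3@7 c2@12, authorship ...1113..222....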